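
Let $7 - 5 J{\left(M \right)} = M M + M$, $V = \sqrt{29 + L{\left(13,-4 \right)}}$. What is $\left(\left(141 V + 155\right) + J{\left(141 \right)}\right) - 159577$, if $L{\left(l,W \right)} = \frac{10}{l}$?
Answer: $-163425 + \frac{423 \sqrt{559}}{13} \approx -1.6266 \cdot 10^{5}$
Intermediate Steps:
$V = \frac{3 \sqrt{559}}{13}$ ($V = \sqrt{29 + \frac{10}{13}} = \sqrt{\frac{387}{13}} = \frac{3 \sqrt{559}}{13} \approx 5.4561$)
$J{\left(M \right)} = \frac{7}{5} - \frac{M}{5} - \frac{M^{2}}{5}$ ($J{\left(M \right)} = \frac{7}{5} - \frac{M M + M}{5} = \frac{7}{5} - \frac{M^{2} + M}{5} = \frac{7}{5} - \frac{M + M^{2}}{5} = \frac{7}{5} - \left(\frac{M}{5} + \frac{M^{2}}{5}\right) = \frac{7}{5} - \frac{M}{5} - \frac{M^{2}}{5}$)
$\left(\left(141 V + 155\right) + J{\left(141 \right)}\right) - 159577 = \left(\left(141 \frac{3 \sqrt{559}}{13} + 155\right) - \left(\frac{134}{5} + \frac{19881}{5}\right)\right) - 159577 = \left(\left(\frac{423 \sqrt{559}}{13} + 155\right) - 4003\right) - 159577 = \left(\left(155 + \frac{423 \sqrt{559}}{13}\right) - 4003\right) - 159577 = \left(-3848 + \frac{423 \sqrt{559}}{13}\right) - 159577 = -163425 + \frac{423 \sqrt{559}}{13}$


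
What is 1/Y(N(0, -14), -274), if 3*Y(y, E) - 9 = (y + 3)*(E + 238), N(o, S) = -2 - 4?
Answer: 1/39 ≈ 0.025641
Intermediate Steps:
N(o, S) = -6
Y(y, E) = 3 + (3 + y)*(238 + E)/3 (Y(y, E) = 3 + ((y + 3)*(E + 238))/3 = 3 + ((3 + y)*(238 + E))/3 = 3 + (3 + y)*(238 + E)/3)
1/Y(N(0, -14), -274) = 1/(241 - 274 + (238/3)*(-6) + (⅓)*(-274)*(-6)) = 1/(241 - 274 - 476 + 548) = 1/39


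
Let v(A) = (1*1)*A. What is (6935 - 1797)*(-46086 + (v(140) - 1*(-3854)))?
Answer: -216268696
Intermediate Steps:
v(A) = A (v(A) = 1*A = A)
(6935 - 1797)*(-46086 + (v(140) - 1*(-3854))) = (6935 - 1797)*(-46086 + (140 - 1*(-3854))) = 5138*(-46086 + (140 + 3854)) = 5138*(-46086 + 3994) = 5138*(-42092) = -216268696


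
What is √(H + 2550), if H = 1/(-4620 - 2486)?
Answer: √128762844694/7106 ≈ 50.497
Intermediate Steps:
H = -1/7106 (H = 1/(-7106) = -1/7106 ≈ -0.00014073)
√(H + 2550) = √(-1/7106 + 2550) = √(18120299/7106) = √128762844694/7106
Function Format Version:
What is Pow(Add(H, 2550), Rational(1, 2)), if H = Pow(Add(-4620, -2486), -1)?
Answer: Mul(Rational(1, 7106), Pow(128762844694, Rational(1, 2))) ≈ 50.497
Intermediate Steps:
H = Rational(-1, 7106) (H = Pow(-7106, -1) = Rational(-1, 7106) ≈ -0.00014073)
Pow(Add(H, 2550), Rational(1, 2)) = Pow(Add(Rational(-1, 7106), 2550), Rational(1, 2)) = Pow(Rational(18120299, 7106), Rational(1, 2)) = Mul(Rational(1, 7106), Pow(128762844694, Rational(1, 2)))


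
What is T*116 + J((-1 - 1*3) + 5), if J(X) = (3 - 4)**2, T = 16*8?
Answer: 14849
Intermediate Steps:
T = 128
J(X) = 1 (J(X) = (-1)**2 = 1)
T*116 + J((-1 - 1*3) + 5) = 128*116 + 1 = 14848 + 1 = 14849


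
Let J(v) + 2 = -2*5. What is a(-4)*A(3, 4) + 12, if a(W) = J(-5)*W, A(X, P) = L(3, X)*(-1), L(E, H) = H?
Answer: -132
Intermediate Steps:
J(v) = -12 (J(v) = -2 - 2*5 = -2 - 10 = -12)
A(X, P) = -X (A(X, P) = X*(-1) = -X)
a(W) = -12*W
a(-4)*A(3, 4) + 12 = (-12*(-4))*(-1*3) + 12 = 48*(-3) + 12 = -144 + 12 = -132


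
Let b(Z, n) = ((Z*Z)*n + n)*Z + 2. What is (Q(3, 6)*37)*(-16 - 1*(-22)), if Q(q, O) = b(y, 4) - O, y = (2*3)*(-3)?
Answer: -5195688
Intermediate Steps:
y = -18 (y = 6*(-3) = -18)
b(Z, n) = 2 + Z*(n + n*Z²) (b(Z, n) = (Z²*n + n)*Z + 2 = (n*Z² + n)*Z + 2 = (n + n*Z²)*Z + 2 = Z*(n + n*Z²) + 2 = 2 + Z*(n + n*Z²))
Q(q, O) = -23398 - O (Q(q, O) = (2 - 18*4 + 4*(-18)³) - O = (2 - 72 + 4*(-5832)) - O = (2 - 72 - 23328) - O = -23398 - O)
(Q(3, 6)*37)*(-16 - 1*(-22)) = ((-23398 - 1*6)*37)*(-16 - 1*(-22)) = ((-23398 - 6)*37)*(-16 + 22) = -23404*37*6 = -865948*6 = -5195688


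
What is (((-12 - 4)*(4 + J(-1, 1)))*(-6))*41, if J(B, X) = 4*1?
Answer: 31488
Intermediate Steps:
J(B, X) = 4
(((-12 - 4)*(4 + J(-1, 1)))*(-6))*41 = (((-12 - 4)*(4 + 4))*(-6))*41 = (-16*8*(-6))*41 = -128*(-6)*41 = 768*41 = 31488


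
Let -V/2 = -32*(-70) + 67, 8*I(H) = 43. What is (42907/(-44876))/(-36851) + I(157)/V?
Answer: -17381603071/15260578692528 ≈ -0.0011390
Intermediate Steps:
I(H) = 43/8 (I(H) = (⅛)*43 = 43/8)
V = -4614 (V = -2*(-32*(-70) + 67) = -2*(2240 + 67) = -2*2307 = -4614)
(42907/(-44876))/(-36851) + I(157)/V = (42907/(-44876))/(-36851) + (43/8)/(-4614) = (42907*(-1/44876))*(-1/36851) + (43/8)*(-1/4614) = -42907/44876*(-1/36851) - 43/36912 = 42907/1653725476 - 43/36912 = -17381603071/15260578692528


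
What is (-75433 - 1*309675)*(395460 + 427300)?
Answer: -316851458080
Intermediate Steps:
(-75433 - 1*309675)*(395460 + 427300) = (-75433 - 309675)*822760 = -385108*822760 = -316851458080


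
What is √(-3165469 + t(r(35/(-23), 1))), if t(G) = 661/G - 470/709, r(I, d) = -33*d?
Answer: 4*I*√108303195634359/23397 ≈ 1779.2*I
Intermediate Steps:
t(G) = -470/709 + 661/G (t(G) = 661/G - 470*1/709 = 661/G - 470/709 = -470/709 + 661/G)
√(-3165469 + t(r(35/(-23), 1))) = √(-3165469 + (-470/709 + 661/((-33*1)))) = √(-3165469 + (-470/709 + 661/(-33))) = √(-3165469 + (-470/709 + 661*(-1/33))) = √(-3165469 + (-470/709 - 661/33)) = √(-3165469 - 484159/23397) = √(-74062962352/23397) = 4*I*√108303195634359/23397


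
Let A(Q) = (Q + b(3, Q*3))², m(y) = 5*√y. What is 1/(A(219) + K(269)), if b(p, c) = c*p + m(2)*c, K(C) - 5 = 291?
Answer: 13189423/140898581255858 - 3597075*√2/70449290627929 ≈ 2.1401e-8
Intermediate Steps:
K(C) = 296 (K(C) = 5 + 291 = 296)
b(p, c) = c*p + 5*c*√2 (b(p, c) = c*p + (5*√2)*c = c*p + 5*c*√2)
A(Q) = (Q + 3*Q*(3 + 5*√2))² (A(Q) = (Q + (Q*3)*(3 + 5*√2))² = (Q + (3*Q)*(3 + 5*√2))² = (Q + 3*Q*(3 + 5*√2))²)
1/(A(219) + K(269)) = 1/(219²*(550 + 300*√2) + 296) = 1/(47961*(550 + 300*√2) + 296) = 1/((26378550 + 14388300*√2) + 296) = 1/(26378846 + 14388300*√2)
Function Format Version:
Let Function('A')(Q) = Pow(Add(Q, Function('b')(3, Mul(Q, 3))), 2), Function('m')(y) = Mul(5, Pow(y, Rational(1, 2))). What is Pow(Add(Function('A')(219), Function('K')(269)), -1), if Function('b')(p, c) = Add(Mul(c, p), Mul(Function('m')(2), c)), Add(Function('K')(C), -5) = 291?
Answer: Add(Rational(13189423, 140898581255858), Mul(Rational(-3597075, 70449290627929), Pow(2, Rational(1, 2)))) ≈ 2.1401e-8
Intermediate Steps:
Function('K')(C) = 296 (Function('K')(C) = Add(5, 291) = 296)
Function('b')(p, c) = Add(Mul(c, p), Mul(5, c, Pow(2, Rational(1, 2)))) (Function('b')(p, c) = Add(Mul(c, p), Mul(Mul(5, Pow(2, Rational(1, 2))), c)) = Add(Mul(c, p), Mul(5, c, Pow(2, Rational(1, 2)))))
Function('A')(Q) = Pow(Add(Q, Mul(3, Q, Add(3, Mul(5, Pow(2, Rational(1, 2)))))), 2) (Function('A')(Q) = Pow(Add(Q, Mul(Mul(Q, 3), Add(3, Mul(5, Pow(2, Rational(1, 2)))))), 2) = Pow(Add(Q, Mul(Mul(3, Q), Add(3, Mul(5, Pow(2, Rational(1, 2)))))), 2) = Pow(Add(Q, Mul(3, Q, Add(3, Mul(5, Pow(2, Rational(1, 2)))))), 2))
Pow(Add(Function('A')(219), Function('K')(269)), -1) = Pow(Add(Mul(Pow(219, 2), Add(550, Mul(300, Pow(2, Rational(1, 2))))), 296), -1) = Pow(Add(Mul(47961, Add(550, Mul(300, Pow(2, Rational(1, 2))))), 296), -1) = Pow(Add(Add(26378550, Mul(14388300, Pow(2, Rational(1, 2)))), 296), -1) = Pow(Add(26378846, Mul(14388300, Pow(2, Rational(1, 2)))), -1)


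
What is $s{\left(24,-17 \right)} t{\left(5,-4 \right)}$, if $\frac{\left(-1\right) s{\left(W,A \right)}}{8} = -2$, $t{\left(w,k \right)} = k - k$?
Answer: $0$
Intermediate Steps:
$t{\left(w,k \right)} = 0$
$s{\left(W,A \right)} = 16$ ($s{\left(W,A \right)} = \left(-8\right) \left(-2\right) = 16$)
$s{\left(24,-17 \right)} t{\left(5,-4 \right)} = 16 \cdot 0 = 0$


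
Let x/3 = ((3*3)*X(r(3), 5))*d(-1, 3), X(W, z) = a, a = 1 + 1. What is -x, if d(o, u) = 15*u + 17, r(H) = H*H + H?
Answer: -3348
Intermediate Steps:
r(H) = H + H**2 (r(H) = H**2 + H = H + H**2)
a = 2
d(o, u) = 17 + 15*u
X(W, z) = 2
x = 3348 (x = 3*(((3*3)*2)*(17 + 15*3)) = 3*((9*2)*(17 + 45)) = 3*(18*62) = 3*1116 = 3348)
-x = -1*3348 = -3348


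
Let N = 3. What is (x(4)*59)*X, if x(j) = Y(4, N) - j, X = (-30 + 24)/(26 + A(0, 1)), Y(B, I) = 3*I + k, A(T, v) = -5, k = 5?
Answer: -1180/7 ≈ -168.57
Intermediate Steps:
Y(B, I) = 5 + 3*I (Y(B, I) = 3*I + 5 = 5 + 3*I)
X = -2/7 (X = (-30 + 24)/(26 - 5) = -6/21 = -6*1/21 = -2/7 ≈ -0.28571)
x(j) = 14 - j (x(j) = (5 + 3*3) - j = (5 + 9) - j = 14 - j)
(x(4)*59)*X = ((14 - 1*4)*59)*(-2/7) = ((14 - 4)*59)*(-2/7) = (10*59)*(-2/7) = 590*(-2/7) = -1180/7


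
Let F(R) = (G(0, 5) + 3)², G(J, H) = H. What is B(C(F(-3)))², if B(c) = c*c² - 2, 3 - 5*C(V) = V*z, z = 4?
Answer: 262262704753729/15625 ≈ 1.6785e+10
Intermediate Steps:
F(R) = 64 (F(R) = (5 + 3)² = 8² = 64)
C(V) = ⅗ - 4*V/5 (C(V) = ⅗ - V*4/5 = ⅗ - 4*V/5)
B(c) = -2 + c³ (B(c) = c³ - 2 = -2 + c³)
B(C(F(-3)))² = (-2 + (⅗ - ⅘*64)³)² = (-2 + (⅗ - 256/5)³)² = (-2 + (-253/5)³)² = (-2 - 16194277/125)² = (-16194527/125)² = 262262704753729/15625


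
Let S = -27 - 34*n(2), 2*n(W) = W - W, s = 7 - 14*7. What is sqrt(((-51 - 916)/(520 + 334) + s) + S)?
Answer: I*sqrt(86885106)/854 ≈ 10.915*I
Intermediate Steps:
s = -91 (s = 7 - 98 = -91)
n(W) = 0 (n(W) = (W - W)/2 = (1/2)*0 = 0)
S = -27 (S = -27 - 34*0 = -27 + 0 = -27)
sqrt(((-51 - 916)/(520 + 334) + s) + S) = sqrt(((-51 - 916)/(520 + 334) - 91) - 27) = sqrt((-967/854 - 91) - 27) = sqrt(-78681/854 - 27) = sqrt(-101739/854) = I*sqrt(86885106)/854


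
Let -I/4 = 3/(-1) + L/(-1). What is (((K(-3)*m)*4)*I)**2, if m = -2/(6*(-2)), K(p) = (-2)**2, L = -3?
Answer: 0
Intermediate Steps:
K(p) = 4
m = 1/6 (m = -2/(-12) = -2*(-1/12) = 1/6 ≈ 0.16667)
I = 0 (I = -4*(3/(-1) - 3/(-1)) = -4*(3*(-1) - 3*(-1)) = -4*(-3 + 3) = -4*0 = 0)
(((K(-3)*m)*4)*I)**2 = (((4*(1/6))*4)*0)**2 = (((2/3)*4)*0)**2 = ((8/3)*0)**2 = 0**2 = 0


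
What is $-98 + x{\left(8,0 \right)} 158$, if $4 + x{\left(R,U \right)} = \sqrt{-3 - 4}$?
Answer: $-730 + 158 i \sqrt{7} \approx -730.0 + 418.03 i$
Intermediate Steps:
$x{\left(R,U \right)} = -4 + i \sqrt{7}$ ($x{\left(R,U \right)} = -4 + \sqrt{-3 - 4} = -4 + \sqrt{-7} = -4 + i \sqrt{7}$)
$-98 + x{\left(8,0 \right)} 158 = -98 + \left(-4 + i \sqrt{7}\right) 158 = -98 - \left(632 - 158 i \sqrt{7}\right) = -730 + 158 i \sqrt{7}$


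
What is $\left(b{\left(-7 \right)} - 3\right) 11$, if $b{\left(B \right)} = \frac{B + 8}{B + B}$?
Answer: $- \frac{473}{14} \approx -33.786$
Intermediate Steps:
$b{\left(B \right)} = \frac{8 + B}{2 B}$
$\left(b{\left(-7 \right)} - 3\right) 11 = \left(\frac{8 - 7}{2 \left(-7\right)} - 3\right) 11 = \left(\frac{1}{2} \left(- \frac{1}{7}\right) 1 - 3\right) 11 = \left(- \frac{1}{14} - 3\right) 11 = \left(- \frac{43}{14}\right) 11 = - \frac{473}{14}$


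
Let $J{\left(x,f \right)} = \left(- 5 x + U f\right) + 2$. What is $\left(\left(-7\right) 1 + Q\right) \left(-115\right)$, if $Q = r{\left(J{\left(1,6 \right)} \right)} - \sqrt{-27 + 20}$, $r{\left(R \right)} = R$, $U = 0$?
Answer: $1150 + 115 i \sqrt{7} \approx 1150.0 + 304.26 i$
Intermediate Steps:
$J{\left(x,f \right)} = 2 - 5 x$ ($J{\left(x,f \right)} = \left(- 5 x + 0 f\right) + 2 = \left(- 5 x + 0\right) + 2 = - 5 x + 2 = 2 - 5 x$)
$Q = -3 - i \sqrt{7}$ ($Q = \left(2 - 5\right) - \sqrt{-27 + 20} = \left(2 - 5\right) - \sqrt{-7} = -3 - i \sqrt{7} \approx -3.0 - 2.6458 i$)
$\left(\left(-7\right) 1 + Q\right) \left(-115\right) = \left(\left(-7\right) 1 - \left(3 + i \sqrt{7}\right)\right) \left(-115\right) = \left(-7 - \left(3 + i \sqrt{7}\right)\right) \left(-115\right) = \left(-10 - i \sqrt{7}\right) \left(-115\right) = 1150 + 115 i \sqrt{7}$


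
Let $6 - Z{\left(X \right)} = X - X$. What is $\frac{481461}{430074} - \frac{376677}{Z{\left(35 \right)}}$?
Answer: $- \frac{4499891537}{71679} \approx -62778.0$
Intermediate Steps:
$Z{\left(X \right)} = 6$ ($Z{\left(X \right)} = 6 - \left(X - X\right) = 6 - 0 = 6 + 0 = 6$)
$\frac{481461}{430074} - \frac{376677}{Z{\left(35 \right)}} = \frac{481461}{430074} - \frac{376677}{6} = 481461 \cdot \frac{1}{430074} - \frac{125559}{2} = \frac{160487}{143358} - \frac{125559}{2} = - \frac{4499891537}{71679}$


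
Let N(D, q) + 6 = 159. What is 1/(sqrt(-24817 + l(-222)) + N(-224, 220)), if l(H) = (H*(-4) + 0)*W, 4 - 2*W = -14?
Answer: 153/40234 - 5*I*sqrt(673)/40234 ≈ 0.0038028 - 0.0032239*I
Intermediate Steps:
W = 9 (W = 2 - 1/2*(-14) = 2 + 7 = 9)
N(D, q) = 153 (N(D, q) = -6 + 159 = 153)
l(H) = -36*H (l(H) = (H*(-4) + 0)*9 = (-4*H + 0)*9 = -4*H*9 = -36*H)
1/(sqrt(-24817 + l(-222)) + N(-224, 220)) = 1/(sqrt(-24817 - 36*(-222)) + 153) = 1/(sqrt(-24817 + 7992) + 153) = 1/(sqrt(-16825) + 153) = 1/(5*I*sqrt(673) + 153) = 1/(153 + 5*I*sqrt(673))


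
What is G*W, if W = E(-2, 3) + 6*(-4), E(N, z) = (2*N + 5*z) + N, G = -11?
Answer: 165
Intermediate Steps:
E(N, z) = 3*N + 5*z
W = -15 (W = (3*(-2) + 5*3) + 6*(-4) = (-6 + 15) - 24 = 9 - 24 = -15)
G*W = -11*(-15) = 165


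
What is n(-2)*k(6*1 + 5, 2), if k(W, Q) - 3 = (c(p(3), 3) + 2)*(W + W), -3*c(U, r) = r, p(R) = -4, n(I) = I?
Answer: -50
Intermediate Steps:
c(U, r) = -r/3
k(W, Q) = 3 + 2*W (k(W, Q) = 3 + (-⅓*3 + 2)*(W + W) = 3 + (-1 + 2)*(2*W) = 3 + 1*(2*W) = 3 + 2*W)
n(-2)*k(6*1 + 5, 2) = -2*(3 + 2*(6*1 + 5)) = -2*(3 + 2*(6 + 5)) = -2*(3 + 2*11) = -2*(3 + 22) = -2*25 = -50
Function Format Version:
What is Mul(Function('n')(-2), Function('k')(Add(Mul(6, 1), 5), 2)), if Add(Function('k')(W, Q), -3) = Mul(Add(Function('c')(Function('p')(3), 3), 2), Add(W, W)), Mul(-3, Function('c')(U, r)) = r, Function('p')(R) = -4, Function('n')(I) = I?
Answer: -50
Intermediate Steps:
Function('c')(U, r) = Mul(Rational(-1, 3), r)
Function('k')(W, Q) = Add(3, Mul(2, W)) (Function('k')(W, Q) = Add(3, Mul(Add(Mul(Rational(-1, 3), 3), 2), Add(W, W))) = Add(3, Mul(Add(-1, 2), Mul(2, W))) = Add(3, Mul(1, Mul(2, W))) = Add(3, Mul(2, W)))
Mul(Function('n')(-2), Function('k')(Add(Mul(6, 1), 5), 2)) = Mul(-2, Add(3, Mul(2, Add(Mul(6, 1), 5)))) = Mul(-2, Add(3, Mul(2, Add(6, 5)))) = Mul(-2, Add(3, Mul(2, 11))) = Mul(-2, Add(3, 22)) = Mul(-2, 25) = -50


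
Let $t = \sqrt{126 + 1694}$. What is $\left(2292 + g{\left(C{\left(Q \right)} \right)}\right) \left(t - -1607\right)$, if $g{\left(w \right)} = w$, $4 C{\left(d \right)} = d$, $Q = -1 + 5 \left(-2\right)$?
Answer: $\frac{14715299}{4} + \frac{9157 \sqrt{455}}{2} \approx 3.7765 \cdot 10^{6}$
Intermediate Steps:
$t = 2 \sqrt{455}$ ($t = \sqrt{1820} = 2 \sqrt{455} \approx 42.661$)
$Q = -11$ ($Q = -1 - 10 = -11$)
$C{\left(d \right)} = \frac{d}{4}$
$\left(2292 + g{\left(C{\left(Q \right)} \right)}\right) \left(t - -1607\right) = \left(2292 + \frac{1}{4} \left(-11\right)\right) \left(2 \sqrt{455} - -1607\right) = \left(2292 - \frac{11}{4}\right) \left(2 \sqrt{455} + \left(-875 + 2482\right)\right) = \frac{9157 \left(2 \sqrt{455} + 1607\right)}{4} = \frac{9157 \left(1607 + 2 \sqrt{455}\right)}{4} = \frac{14715299}{4} + \frac{9157 \sqrt{455}}{2}$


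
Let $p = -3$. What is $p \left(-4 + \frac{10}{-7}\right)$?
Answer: $\frac{114}{7} \approx 16.286$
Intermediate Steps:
$p \left(-4 + \frac{10}{-7}\right) = - 3 \left(-4 + \frac{10}{-7}\right) = - 3 \left(-4 + 10 \left(- \frac{1}{7}\right)\right) = - 3 \left(-4 - \frac{10}{7}\right) = \left(-3\right) \left(- \frac{38}{7}\right) = \frac{114}{7}$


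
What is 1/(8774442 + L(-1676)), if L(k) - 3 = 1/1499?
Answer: 1499/13152893056 ≈ 1.1397e-7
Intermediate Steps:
L(k) = 4498/1499 (L(k) = 3 + 1/1499 = 4498/1499)
1/(8774442 + L(-1676)) = 1/(8774442 + 4498/1499) = 1/(13152893056/1499) = 1499/13152893056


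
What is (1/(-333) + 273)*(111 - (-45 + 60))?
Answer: 2909056/111 ≈ 26208.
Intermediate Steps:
(1/(-333) + 273)*(111 - (-45 + 60)) = (-1/333 + 273)*(111 - 1*15) = 90908*(111 - 15)/333 = (90908/333)*96 = 2909056/111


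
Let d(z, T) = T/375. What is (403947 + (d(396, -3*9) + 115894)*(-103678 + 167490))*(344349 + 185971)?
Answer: 98053878085346288/25 ≈ 3.9222e+15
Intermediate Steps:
d(z, T) = T/375 (d(z, T) = T*(1/375) = T/375)
(403947 + (d(396, -3*9) + 115894)*(-103678 + 167490))*(344349 + 185971) = (403947 + ((-3*9)/375 + 115894)*(-103678 + 167490))*(344349 + 185971) = (403947 + ((1/375)*(-27) + 115894)*63812)*530320 = (403947 + (-9/125 + 115894)*63812)*530320 = (403947 + (14486741/125)*63812)*530320 = (403947 + 924427916692/125)*530320 = (924478410067/125)*530320 = 98053878085346288/25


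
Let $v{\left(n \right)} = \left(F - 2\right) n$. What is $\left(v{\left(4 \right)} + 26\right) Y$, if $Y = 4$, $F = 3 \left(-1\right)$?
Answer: $24$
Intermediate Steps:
$F = -3$
$v{\left(n \right)} = - 5 n$ ($v{\left(n \right)} = \left(-3 - 2\right) n = - 5 n$)
$\left(v{\left(4 \right)} + 26\right) Y = \left(\left(-5\right) 4 + 26\right) 4 = \left(-20 + 26\right) 4 = 6 \cdot 4 = 24$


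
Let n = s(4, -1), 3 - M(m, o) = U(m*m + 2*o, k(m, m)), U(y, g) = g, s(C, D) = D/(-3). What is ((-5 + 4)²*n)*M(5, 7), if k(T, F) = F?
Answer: -⅔ ≈ -0.66667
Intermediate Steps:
s(C, D) = -D/3 (s(C, D) = D*(-⅓) = -D/3)
M(m, o) = 3 - m
n = ⅓ (n = -⅓*(-1) = ⅓ ≈ 0.33333)
((-5 + 4)²*n)*M(5, 7) = ((-5 + 4)²*(⅓))*(3 - 1*5) = ((-1)²*(⅓))*(3 - 5) = (1*(⅓))*(-2) = (⅓)*(-2) = -⅔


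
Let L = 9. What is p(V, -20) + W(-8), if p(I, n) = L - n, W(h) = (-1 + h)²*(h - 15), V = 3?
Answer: -1834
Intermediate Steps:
W(h) = (-1 + h)²*(-15 + h)
p(I, n) = 9 - n
p(V, -20) + W(-8) = (9 - 1*(-20)) + (-1 - 8)²*(-15 - 8) = (9 + 20) + (-9)²*(-23) = 29 + 81*(-23) = 29 - 1863 = -1834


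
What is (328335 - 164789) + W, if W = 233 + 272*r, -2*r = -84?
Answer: 175203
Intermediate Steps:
r = 42 (r = -½*(-84) = 42)
W = 11657 (W = 233 + 272*42 = 233 + 11424 = 11657)
(328335 - 164789) + W = (328335 - 164789) + 11657 = 163546 + 11657 = 175203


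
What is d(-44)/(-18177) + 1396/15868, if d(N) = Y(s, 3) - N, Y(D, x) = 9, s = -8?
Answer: 6133522/72108159 ≈ 0.085060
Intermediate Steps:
d(N) = 9 - N
d(-44)/(-18177) + 1396/15868 = (9 - 1*(-44))/(-18177) + 1396/15868 = (9 + 44)*(-1/18177) + 1396*(1/15868) = 53*(-1/18177) + 349/3967 = -53/18177 + 349/3967 = 6133522/72108159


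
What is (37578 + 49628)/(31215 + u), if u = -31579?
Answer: -6229/26 ≈ -239.58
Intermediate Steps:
(37578 + 49628)/(31215 + u) = (37578 + 49628)/(31215 - 31579) = 87206/(-364) = 87206*(-1/364) = -6229/26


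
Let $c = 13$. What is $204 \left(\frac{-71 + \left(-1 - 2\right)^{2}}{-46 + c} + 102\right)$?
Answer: $\frac{233104}{11} \approx 21191.0$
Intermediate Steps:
$204 \left(\frac{-71 + \left(-1 - 2\right)^{2}}{-46 + c} + 102\right) = 204 \left(\frac{-71 + \left(-1 - 2\right)^{2}}{-46 + 13} + 102\right) = 204 \left(\frac{-71 + \left(-3\right)^{2}}{-33} + 102\right) = 204 \left(\left(-71 + 9\right) \left(- \frac{1}{33}\right) + 102\right) = 204 \left(\left(-62\right) \left(- \frac{1}{33}\right) + 102\right) = 204 \left(\frac{62}{33} + 102\right) = 204 \cdot \frac{3428}{33} = \frac{233104}{11}$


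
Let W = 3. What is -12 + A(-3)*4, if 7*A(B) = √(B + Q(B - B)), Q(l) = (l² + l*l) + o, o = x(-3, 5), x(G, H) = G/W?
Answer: -12 + 8*I/7 ≈ -12.0 + 1.1429*I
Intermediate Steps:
x(G, H) = G/3
o = -1 (o = (⅓)*(-3) = -1)
Q(l) = -1 + 2*l² (Q(l) = (l² + l*l) - 1 = (l² + l²) - 1 = 2*l² - 1 = -1 + 2*l²)
A(B) = √(-1 + B)/7 (A(B) = √(B + (-1 + 2*(B - B)²))/7 = √(B + (-1 + 2*0²))/7 = √(B + (-1 + 2*0))/7 = √(B + (-1 + 0))/7 = √(B - 1)/7 = √(-1 + B)/7)
-12 + A(-3)*4 = -12 + (√(-1 - 3)/7)*4 = -12 + (√(-4)/7)*4 = -12 + ((2*I)/7)*4 = -12 + (2*I/7)*4 = -12 + 8*I/7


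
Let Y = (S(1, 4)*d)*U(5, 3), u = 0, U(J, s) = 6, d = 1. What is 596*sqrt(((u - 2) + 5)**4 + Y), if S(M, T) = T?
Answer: 596*sqrt(105) ≈ 6107.2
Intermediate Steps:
Y = 24 (Y = (4*1)*6 = 4*6 = 24)
596*sqrt(((u - 2) + 5)**4 + Y) = 596*sqrt(((0 - 2) + 5)**4 + 24) = 596*sqrt((-2 + 5)**4 + 24) = 596*sqrt(3**4 + 24) = 596*sqrt(81 + 24) = 596*sqrt(105)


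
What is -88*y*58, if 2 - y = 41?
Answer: 199056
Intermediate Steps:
y = -39 (y = 2 - 1*41 = 2 - 41 = -39)
-88*y*58 = -88*(-39)*58 = 3432*58 = 199056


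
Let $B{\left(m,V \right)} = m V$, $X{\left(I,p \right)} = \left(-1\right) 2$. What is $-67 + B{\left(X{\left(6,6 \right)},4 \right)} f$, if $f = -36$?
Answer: $221$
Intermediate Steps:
$X{\left(I,p \right)} = -2$
$B{\left(m,V \right)} = V m$
$-67 + B{\left(X{\left(6,6 \right)},4 \right)} f = -67 + 4 \left(-2\right) \left(-36\right) = -67 - -288 = -67 + 288 = 221$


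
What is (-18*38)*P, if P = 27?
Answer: -18468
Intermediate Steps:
(-18*38)*P = -18*38*27 = -684*27 = -18468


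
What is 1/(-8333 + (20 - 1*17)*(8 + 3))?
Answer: -1/8300 ≈ -0.00012048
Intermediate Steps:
1/(-8333 + (20 - 1*17)*(8 + 3)) = 1/(-8333 + (20 - 17)*11) = 1/(-8333 + 3*11) = 1/(-8333 + 33) = 1/(-8300) = -1/8300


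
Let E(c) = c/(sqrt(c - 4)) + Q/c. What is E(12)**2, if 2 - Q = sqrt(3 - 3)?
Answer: 649/36 + sqrt(2) ≈ 19.442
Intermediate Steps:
Q = 2 (Q = 2 - sqrt(3 - 3) = 2 - sqrt(0) = 2 - 1*0 = 2 + 0 = 2)
E(c) = 2/c + c/sqrt(-4 + c) (E(c) = c/(sqrt(c - 4)) + 2/c = c/(sqrt(-4 + c)) + 2/c = c/sqrt(-4 + c) + 2/c = 2/c + c/sqrt(-4 + c))
E(12)**2 = (2/12 + 12/sqrt(-4 + 12))**2 = (2*(1/12) + 12/sqrt(8))**2 = (1/6 + 12*(sqrt(2)/4))**2 = (1/6 + 3*sqrt(2))**2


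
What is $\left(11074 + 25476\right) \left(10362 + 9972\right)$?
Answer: $743207700$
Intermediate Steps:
$\left(11074 + 25476\right) \left(10362 + 9972\right) = 36550 \cdot 20334 = 743207700$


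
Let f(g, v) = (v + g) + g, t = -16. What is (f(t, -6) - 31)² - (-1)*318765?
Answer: 323526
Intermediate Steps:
f(g, v) = v + 2*g (f(g, v) = (g + v) + g = v + 2*g)
(f(t, -6) - 31)² - (-1)*318765 = ((-6 + 2*(-16)) - 31)² - (-1)*318765 = ((-6 - 32) - 31)² - 1*(-318765) = (-38 - 31)² + 318765 = (-69)² + 318765 = 4761 + 318765 = 323526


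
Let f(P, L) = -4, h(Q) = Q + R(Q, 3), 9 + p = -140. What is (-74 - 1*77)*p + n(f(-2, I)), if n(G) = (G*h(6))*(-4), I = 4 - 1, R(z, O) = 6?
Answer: 22691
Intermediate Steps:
p = -149 (p = -9 - 140 = -149)
I = 3
h(Q) = 6 + Q (h(Q) = Q + 6 = 6 + Q)
n(G) = -48*G (n(G) = (G*(6 + 6))*(-4) = (G*12)*(-4) = (12*G)*(-4) = -48*G)
(-74 - 1*77)*p + n(f(-2, I)) = (-74 - 1*77)*(-149) - 48*(-4) = (-74 - 77)*(-149) + 192 = -151*(-149) + 192 = 22499 + 192 = 22691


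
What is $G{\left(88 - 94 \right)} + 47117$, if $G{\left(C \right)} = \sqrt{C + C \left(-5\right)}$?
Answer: $47117 + 2 \sqrt{6} \approx 47122.0$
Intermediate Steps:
$G{\left(C \right)} = 2 \sqrt{- C}$ ($G{\left(C \right)} = \sqrt{C - 5 C} = \sqrt{- 4 C} = 2 \sqrt{- C}$)
$G{\left(88 - 94 \right)} + 47117 = 2 \sqrt{- (88 - 94)} + 47117 = 2 \sqrt{\left(-1\right) \left(-6\right)} + 47117 = 2 \sqrt{6} + 47117 = 47117 + 2 \sqrt{6}$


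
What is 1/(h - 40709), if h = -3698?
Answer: -1/44407 ≈ -2.2519e-5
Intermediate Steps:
1/(h - 40709) = 1/(-3698 - 40709) = 1/(-44407) = -1/44407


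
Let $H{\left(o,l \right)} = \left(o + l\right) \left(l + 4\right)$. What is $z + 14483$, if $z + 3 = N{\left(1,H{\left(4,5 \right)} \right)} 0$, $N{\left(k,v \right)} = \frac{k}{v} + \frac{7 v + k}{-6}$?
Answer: $14480$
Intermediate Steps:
$H{\left(o,l \right)} = \left(4 + l\right) \left(l + o\right)$ ($H{\left(o,l \right)} = \left(l + o\right) \left(4 + l\right) = \left(4 + l\right) \left(l + o\right)$)
$N{\left(k,v \right)} = - \frac{7 v}{6} - \frac{k}{6} + \frac{k}{v}$ ($N{\left(k,v \right)} = \frac{k}{v} + \left(k + 7 v\right) \left(- \frac{1}{6}\right) = \frac{k}{v} - \left(\frac{k}{6} + \frac{7 v}{6}\right) = - \frac{7 v}{6} - \frac{k}{6} + \frac{k}{v}$)
$z = -3$ ($z = -3 + \frac{1 - \frac{\left(5^{2} + 4 \cdot 5 + 4 \cdot 4 + 5 \cdot 4\right) \left(1 + 7 \left(5^{2} + 4 \cdot 5 + 4 \cdot 4 + 5 \cdot 4\right)\right)}{6}}{5^{2} + 4 \cdot 5 + 4 \cdot 4 + 5 \cdot 4} \cdot 0 = -3 + \frac{1 - \frac{\left(25 + 20 + 16 + 20\right) \left(1 + 7 \left(25 + 20 + 16 + 20\right)\right)}{6}}{25 + 20 + 16 + 20} \cdot 0 = -3 + \frac{1 - \frac{27 \left(1 + 7 \cdot 81\right)}{2}}{81} \cdot 0 = -3 + \frac{1 - \frac{27 \left(1 + 567\right)}{2}}{81} \cdot 0 = -3 + \frac{1 - \frac{27}{2} \cdot 568}{81} \cdot 0 = -3 + \frac{1 - 7668}{81} \cdot 0 = -3 + \frac{1}{81} \left(-7667\right) 0 = -3 - 0 = -3 + 0 = -3$)
$z + 14483 = -3 + 14483 = 14480$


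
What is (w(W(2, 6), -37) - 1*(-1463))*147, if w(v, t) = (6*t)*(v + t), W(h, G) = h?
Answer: 1357251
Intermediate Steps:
w(v, t) = 6*t*(t + v) (w(v, t) = (6*t)*(t + v) = 6*t*(t + v))
(w(W(2, 6), -37) - 1*(-1463))*147 = (6*(-37)*(-37 + 2) - 1*(-1463))*147 = (6*(-37)*(-35) + 1463)*147 = (7770 + 1463)*147 = 9233*147 = 1357251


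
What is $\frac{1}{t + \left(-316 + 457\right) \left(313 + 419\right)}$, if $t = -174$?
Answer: $\frac{1}{103038} \approx 9.7052 \cdot 10^{-6}$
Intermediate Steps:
$\frac{1}{t + \left(-316 + 457\right) \left(313 + 419\right)} = \frac{1}{-174 + \left(-316 + 457\right) \left(313 + 419\right)} = \frac{1}{-174 + 141 \cdot 732} = \frac{1}{-174 + 103212} = \frac{1}{103038}$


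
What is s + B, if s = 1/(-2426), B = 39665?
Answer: 96227289/2426 ≈ 39665.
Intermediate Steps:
s = -1/2426 ≈ -0.00041220
s + B = -1/2426 + 39665 = 96227289/2426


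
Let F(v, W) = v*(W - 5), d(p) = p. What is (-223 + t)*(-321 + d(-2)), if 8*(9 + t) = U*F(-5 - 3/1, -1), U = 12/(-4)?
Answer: 80750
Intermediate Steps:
F(v, W) = v*(-5 + W)
U = -3 (U = 12*(-¼) = -3)
t = -27 (t = -9 + (-3*(-5 - 3/1)*(-5 - 1))/8 = -9 + (-3*(-5 - 3*1)*(-6))/8 = -9 + (-3*(-5 - 3)*(-6))/8 = -9 + (-(-24)*(-6))/8 = -9 + (-3*48)/8 = -9 + (⅛)*(-144) = -9 - 18 = -27)
(-223 + t)*(-321 + d(-2)) = (-223 - 27)*(-321 - 2) = -250*(-323) = 80750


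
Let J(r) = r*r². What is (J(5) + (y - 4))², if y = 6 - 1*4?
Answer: 15129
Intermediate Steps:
J(r) = r³
y = 2 (y = 6 - 4 = 2)
(J(5) + (y - 4))² = (5³ + (2 - 4))² = (125 - 2)² = 123² = 15129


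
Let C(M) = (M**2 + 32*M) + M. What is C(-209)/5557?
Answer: 36784/5557 ≈ 6.6194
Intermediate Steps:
C(M) = M**2 + 33*M
C(-209)/5557 = -209*(33 - 209)/5557 = -209*(-176)*(1/5557) = 36784*(1/5557) = 36784/5557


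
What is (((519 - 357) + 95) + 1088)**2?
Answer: 1809025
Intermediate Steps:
(((519 - 357) + 95) + 1088)**2 = ((162 + 95) + 1088)**2 = (257 + 1088)**2 = 1345**2 = 1809025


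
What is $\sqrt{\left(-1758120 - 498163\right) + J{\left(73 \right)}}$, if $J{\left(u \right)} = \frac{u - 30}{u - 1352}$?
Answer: $\frac{20 i \sqrt{9227300735}}{1279} \approx 1502.1 i$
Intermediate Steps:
$J{\left(u \right)} = \frac{-30 + u}{-1352 + u}$
$\sqrt{\left(-1758120 - 498163\right) + J{\left(73 \right)}} = \sqrt{\left(-1758120 - 498163\right) + \frac{-30 + 73}{-1352 + 73}} = \sqrt{-2256283 + \frac{1}{-1279} \cdot 43} = \sqrt{-2256283 - \frac{43}{1279}} = \sqrt{- \frac{2885786000}{1279}} = \frac{20 i \sqrt{9227300735}}{1279}$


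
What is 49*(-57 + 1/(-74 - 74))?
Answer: -413413/148 ≈ -2793.3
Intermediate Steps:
49*(-57 + 1/(-74 - 74)) = 49*(-57 + 1/(-148)) = 49*(-57 - 1/148) = 49*(-8437/148) = -413413/148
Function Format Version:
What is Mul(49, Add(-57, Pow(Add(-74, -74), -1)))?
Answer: Rational(-413413, 148) ≈ -2793.3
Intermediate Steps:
Mul(49, Add(-57, Pow(Add(-74, -74), -1))) = Mul(49, Add(-57, Pow(-148, -1))) = Mul(49, Add(-57, Rational(-1, 148))) = Mul(49, Rational(-8437, 148)) = Rational(-413413, 148)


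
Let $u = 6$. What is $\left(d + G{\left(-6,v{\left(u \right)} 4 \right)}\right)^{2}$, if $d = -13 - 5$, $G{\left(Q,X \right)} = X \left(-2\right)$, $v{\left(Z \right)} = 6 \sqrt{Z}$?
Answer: $14148 + 1728 \sqrt{6} \approx 18381.0$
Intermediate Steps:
$G{\left(Q,X \right)} = - 2 X$
$d = -18$ ($d = -13 - 5 = -18$)
$\left(d + G{\left(-6,v{\left(u \right)} 4 \right)}\right)^{2} = \left(-18 - 2 \cdot 6 \sqrt{6} \cdot 4\right)^{2} = \left(-18 - 2 \cdot 24 \sqrt{6}\right)^{2} = \left(-18 - 48 \sqrt{6}\right)^{2}$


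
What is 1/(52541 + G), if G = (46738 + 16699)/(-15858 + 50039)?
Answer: 34181/1795967358 ≈ 1.9032e-5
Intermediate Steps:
G = 63437/34181 ≈ 1.8559
1/(52541 + G) = 1/(52541 + 63437/34181) = 1/(1795967358/34181) = 34181/1795967358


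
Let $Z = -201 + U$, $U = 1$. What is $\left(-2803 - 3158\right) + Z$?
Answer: $-6161$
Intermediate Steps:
$Z = -200$ ($Z = -201 + 1 = -200$)
$\left(-2803 - 3158\right) + Z = \left(-2803 - 3158\right) - 200 = -5961 - 200 = -6161$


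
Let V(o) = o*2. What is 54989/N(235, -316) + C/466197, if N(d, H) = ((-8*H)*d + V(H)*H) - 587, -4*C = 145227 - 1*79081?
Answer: 25037744701/739579582770 ≈ 0.033854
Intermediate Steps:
V(o) = 2*o
C = -33073/2 (C = -(145227 - 1*79081)/4 = -(145227 - 79081)/4 = -¼*66146 = -33073/2 ≈ -16537.)
N(d, H) = -587 + 2*H² - 8*H*d (N(d, H) = ((-8*H)*d + (2*H)*H) - 587 = (-8*H*d + 2*H²) - 587 = (2*H² - 8*H*d) - 587 = -587 + 2*H² - 8*H*d)
54989/N(235, -316) + C/466197 = 54989/(-587 + 2*(-316)² - 8*(-316)*235) - 33073/2/466197 = 54989/(-587 + 2*99856 + 594080) - 33073/2*1/466197 = 54989/(-587 + 199712 + 594080) - 33073/932394 = 54989/793205 - 33073/932394 = 25037744701/739579582770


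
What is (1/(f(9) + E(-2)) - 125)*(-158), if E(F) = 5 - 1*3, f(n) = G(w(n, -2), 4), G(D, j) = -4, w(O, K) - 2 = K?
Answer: 19829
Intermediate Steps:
w(O, K) = 2 + K
f(n) = -4
E(F) = 2 (E(F) = 5 - 3 = 2)
(1/(f(9) + E(-2)) - 125)*(-158) = (1/(-4 + 2) - 125)*(-158) = (1/(-2) - 125)*(-158) = (-1/2 - 125)*(-158) = -251/2*(-158) = 19829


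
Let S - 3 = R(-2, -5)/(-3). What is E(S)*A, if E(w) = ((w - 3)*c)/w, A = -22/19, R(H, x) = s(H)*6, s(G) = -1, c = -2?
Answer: 88/95 ≈ 0.92632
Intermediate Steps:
R(H, x) = -6 (R(H, x) = -1*6 = -6)
A = -22/19 (A = -22*1/19 = -22/19 ≈ -1.1579)
S = 5 (S = 3 - 6/(-3) = 3 - 6*(-⅓) = 3 + 2 = 5)
E(w) = (6 - 2*w)/w (E(w) = ((w - 3)*(-2))/w = ((-3 + w)*(-2))/w = (6 - 2*w)/w)
E(S)*A = (-2 + 6/5)*(-22/19) = -⅘*(-22/19) = 88/95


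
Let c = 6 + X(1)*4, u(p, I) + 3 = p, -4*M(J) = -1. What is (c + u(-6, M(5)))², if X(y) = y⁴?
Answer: 1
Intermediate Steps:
M(J) = ¼ (M(J) = -¼*(-1) = ¼)
u(p, I) = -3 + p
c = 10 (c = 6 + 1⁴*4 = 6 + 1*4 = 6 + 4 = 10)
(c + u(-6, M(5)))² = (10 + (-3 - 6))² = (10 - 9)² = 1² = 1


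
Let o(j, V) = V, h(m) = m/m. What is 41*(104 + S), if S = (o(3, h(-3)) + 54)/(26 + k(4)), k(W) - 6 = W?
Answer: 155759/36 ≈ 4326.6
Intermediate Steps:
h(m) = 1
k(W) = 6 + W
S = 55/36 (S = (1 + 54)/(26 + (6 + 4)) = 55/(26 + 10) = 55/36 ≈ 1.5278)
41*(104 + S) = 41*(104 + 55/36) = 41*(3799/36) = 155759/36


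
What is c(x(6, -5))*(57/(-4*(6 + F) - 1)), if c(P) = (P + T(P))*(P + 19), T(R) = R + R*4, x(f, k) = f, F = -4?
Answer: -5700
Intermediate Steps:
T(R) = 5*R (T(R) = R + 4*R = 5*R)
c(P) = 6*P*(19 + P) (c(P) = (P + 5*P)*(P + 19) = (6*P)*(19 + P) = 6*P*(19 + P))
c(x(6, -5))*(57/(-4*(6 + F) - 1)) = (6*6*(19 + 6))*(57/(-4*(6 - 4) - 1)) = (6*6*25)*(57/(-4*2 - 1)) = 900*(57/(-8 - 1)) = 900*(57/(-9)) = 900*(57*(-⅑)) = 900*(-19/3) = -5700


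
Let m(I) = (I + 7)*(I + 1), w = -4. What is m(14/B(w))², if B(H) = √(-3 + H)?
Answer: -1351 + 672*I*√7 ≈ -1351.0 + 1777.9*I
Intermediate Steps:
m(I) = (1 + I)*(7 + I) (m(I) = (7 + I)*(1 + I) = (1 + I)*(7 + I))
m(14/B(w))² = (7 + (14/(√(-3 - 4)))² + 8*(14/(√(-3 - 4))))² = (7 + (14/(√(-7)))² + 8*(14/(√(-7))))² = (7 + (14/((I*√7)))² + 8*(14/((I*√7))))² = (7 + (14*(-I*√7/7))² + 8*(14*(-I*√7/7)))² = (7 + (-2*I*√7)² + 8*(-2*I*√7))² = (7 - 28 - 16*I*√7)² = (-21 - 16*I*√7)²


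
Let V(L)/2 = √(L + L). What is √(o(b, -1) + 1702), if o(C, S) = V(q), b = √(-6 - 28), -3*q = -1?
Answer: √(15318 + 6*√6)/3 ≈ 41.275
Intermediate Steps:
q = ⅓ (q = -⅓*(-1) = ⅓ ≈ 0.33333)
b = I*√34 (b = √(-34) = I*√34 ≈ 5.8309*I)
V(L) = 2*√2*√L (V(L) = 2*√(L + L) = 2*√(2*L) = 2*(√2*√L) = 2*√2*√L)
o(C, S) = 2*√6/3 (o(C, S) = 2*√2*√(⅓) = 2*√2*(√3/3) = 2*√6/3)
√(o(b, -1) + 1702) = √(2*√6/3 + 1702) = √(1702 + 2*√6/3)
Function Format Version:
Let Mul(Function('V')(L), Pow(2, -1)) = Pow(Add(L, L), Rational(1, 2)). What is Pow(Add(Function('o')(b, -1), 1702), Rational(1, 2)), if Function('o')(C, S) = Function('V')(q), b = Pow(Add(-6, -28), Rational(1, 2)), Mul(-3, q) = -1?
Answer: Mul(Rational(1, 3), Pow(Add(15318, Mul(6, Pow(6, Rational(1, 2)))), Rational(1, 2))) ≈ 41.275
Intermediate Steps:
q = Rational(1, 3) (q = Mul(Rational(-1, 3), -1) = Rational(1, 3) ≈ 0.33333)
b = Mul(I, Pow(34, Rational(1, 2))) (b = Pow(-34, Rational(1, 2)) = Mul(I, Pow(34, Rational(1, 2))) ≈ Mul(5.8309, I))
Function('V')(L) = Mul(2, Pow(2, Rational(1, 2)), Pow(L, Rational(1, 2))) (Function('V')(L) = Mul(2, Pow(Add(L, L), Rational(1, 2))) = Mul(2, Pow(Mul(2, L), Rational(1, 2))) = Mul(2, Mul(Pow(2, Rational(1, 2)), Pow(L, Rational(1, 2)))) = Mul(2, Pow(2, Rational(1, 2)), Pow(L, Rational(1, 2))))
Function('o')(C, S) = Mul(Rational(2, 3), Pow(6, Rational(1, 2))) (Function('o')(C, S) = Mul(2, Pow(2, Rational(1, 2)), Pow(Rational(1, 3), Rational(1, 2))) = Mul(2, Pow(2, Rational(1, 2)), Mul(Rational(1, 3), Pow(3, Rational(1, 2)))) = Mul(Rational(2, 3), Pow(6, Rational(1, 2))))
Pow(Add(Function('o')(b, -1), 1702), Rational(1, 2)) = Pow(Add(Mul(Rational(2, 3), Pow(6, Rational(1, 2))), 1702), Rational(1, 2)) = Pow(Add(1702, Mul(Rational(2, 3), Pow(6, Rational(1, 2)))), Rational(1, 2))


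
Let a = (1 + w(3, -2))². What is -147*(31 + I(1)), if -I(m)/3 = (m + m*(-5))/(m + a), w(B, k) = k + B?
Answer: -24549/5 ≈ -4909.8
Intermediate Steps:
w(B, k) = B + k
a = 4 (a = (1 + (3 - 2))² = (1 + 1)² = 2² = 4)
I(m) = 12*m/(4 + m) (I(m) = -3*(m + m*(-5))/(m + 4) = -3*(m - 5*m)/(4 + m) = -3*(-4*m)/(4 + m) = -(-12)*m/(4 + m) = 12*m/(4 + m))
-147*(31 + I(1)) = -147*(31 + 12*1/(4 + 1)) = -147*(31 + 12*1/5) = -147*(31 + 12*1*(⅕)) = -147*(31 + 12/5) = -147*167/5 = -24549/5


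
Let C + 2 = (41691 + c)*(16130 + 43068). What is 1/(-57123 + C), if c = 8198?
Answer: 1/2953271897 ≈ 3.3861e-10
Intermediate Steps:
C = 2953329020 (C = -2 + (41691 + 8198)*(16130 + 43068) = -2 + 49889*59198 = -2 + 2953329022 = 2953329020)
1/(-57123 + C) = 1/(-57123 + 2953329020) = 1/2953271897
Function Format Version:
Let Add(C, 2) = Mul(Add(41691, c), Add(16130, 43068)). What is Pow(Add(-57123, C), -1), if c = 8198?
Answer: Rational(1, 2953271897) ≈ 3.3861e-10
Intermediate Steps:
C = 2953329020 (C = Add(-2, Mul(Add(41691, 8198), Add(16130, 43068))) = Add(-2, Mul(49889, 59198)) = Add(-2, 2953329022) = 2953329020)
Pow(Add(-57123, C), -1) = Pow(Add(-57123, 2953329020), -1) = Pow(2953271897, -1) = Rational(1, 2953271897)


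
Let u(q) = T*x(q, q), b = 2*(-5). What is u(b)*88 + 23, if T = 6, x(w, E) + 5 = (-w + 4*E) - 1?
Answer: -18985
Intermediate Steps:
x(w, E) = -6 - w + 4*E (x(w, E) = -5 + ((-w + 4*E) - 1) = -5 + (-1 - w + 4*E) = -6 - w + 4*E)
b = -10
u(q) = -36 + 18*q (u(q) = 6*(-6 - q + 4*q) = 6*(-6 + 3*q) = -36 + 18*q)
u(b)*88 + 23 = (-36 + 18*(-10))*88 + 23 = (-36 - 180)*88 + 23 = -216*88 + 23 = -19008 + 23 = -18985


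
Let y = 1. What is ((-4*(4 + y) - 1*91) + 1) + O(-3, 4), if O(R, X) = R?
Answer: -113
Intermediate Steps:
((-4*(4 + y) - 1*91) + 1) + O(-3, 4) = ((-4*(4 + 1) - 1*91) + 1) - 3 = ((-4*5 - 91) + 1) - 3 = ((-20 - 91) + 1) - 3 = (-111 + 1) - 3 = -110 - 3 = -113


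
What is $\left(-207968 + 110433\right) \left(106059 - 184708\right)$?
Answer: $7671030215$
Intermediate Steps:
$\left(-207968 + 110433\right) \left(106059 - 184708\right) = \left(-97535\right) \left(-78649\right) = 7671030215$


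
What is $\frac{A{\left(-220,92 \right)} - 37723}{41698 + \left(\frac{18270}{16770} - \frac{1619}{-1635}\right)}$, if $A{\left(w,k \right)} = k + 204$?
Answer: $- \frac{34206968055}{38112413306} \approx -0.89753$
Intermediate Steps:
$A{\left(w,k \right)} = 204 + k$
$\frac{A{\left(-220,92 \right)} - 37723}{41698 + \left(\frac{18270}{16770} - \frac{1619}{-1635}\right)} = \frac{\left(204 + 92\right) - 37723}{41698 + \left(\frac{18270}{16770} - \frac{1619}{-1635}\right)} = \frac{296 - 37723}{41698 + \left(18270 \cdot \frac{1}{16770} - - \frac{1619}{1635}\right)} = - \frac{37427}{41698 + \left(\frac{609}{559} + \frac{1619}{1635}\right)} = - \frac{37427}{41698 + \frac{1900736}{913965}} = - \frac{37427}{\frac{38112413306}{913965}} = \left(-37427\right) \frac{913965}{38112413306} = - \frac{34206968055}{38112413306}$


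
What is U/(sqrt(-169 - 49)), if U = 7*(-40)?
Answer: 140*I*sqrt(218)/109 ≈ 18.964*I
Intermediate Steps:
U = -280
U/(sqrt(-169 - 49)) = -280/sqrt(-169 - 49) = -280*(-I*sqrt(218)/218) = -(-140)*I*sqrt(218)/109 = 140*I*sqrt(218)/109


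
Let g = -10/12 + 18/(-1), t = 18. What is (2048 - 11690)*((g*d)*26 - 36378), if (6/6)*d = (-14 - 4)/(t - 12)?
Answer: 336592578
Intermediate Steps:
d = -3 (d = (-14 - 4)/(18 - 12) = -18/6 = -18*⅙ = -3)
g = -113/6 (g = -10*1/12 + 18*(-1) = -⅚ - 18 = -113/6 ≈ -18.833)
(2048 - 11690)*((g*d)*26 - 36378) = (2048 - 11690)*(-113/6*(-3)*26 - 36378) = -9642*((113/2)*26 - 36378) = -9642*(1469 - 36378) = -9642*(-34909) = 336592578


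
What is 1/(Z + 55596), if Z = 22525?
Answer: 1/78121 ≈ 1.2801e-5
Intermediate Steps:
1/(Z + 55596) = 1/(22525 + 55596) = 1/78121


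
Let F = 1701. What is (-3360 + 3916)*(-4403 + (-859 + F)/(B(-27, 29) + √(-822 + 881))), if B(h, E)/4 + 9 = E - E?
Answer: -3045113588/1237 - 468152*√59/1237 ≈ -2.4646e+6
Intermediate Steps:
B(h, E) = -36 (B(h, E) = -36 + 4*(E - E) = -36 + 4*0 = -36 + 0 = -36)
(-3360 + 3916)*(-4403 + (-859 + F)/(B(-27, 29) + √(-822 + 881))) = (-3360 + 3916)*(-4403 + (-859 + 1701)/(-36 + √(-822 + 881))) = 556*(-4403 + 842/(-36 + √59)) = -2448068 + 468152/(-36 + √59)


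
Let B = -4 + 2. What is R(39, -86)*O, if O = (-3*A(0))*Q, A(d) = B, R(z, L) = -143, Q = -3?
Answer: 2574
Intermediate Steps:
B = -2
A(d) = -2
O = -18 (O = -3*(-2)*(-3) = 6*(-3) = -18)
R(39, -86)*O = -143*(-18) = 2574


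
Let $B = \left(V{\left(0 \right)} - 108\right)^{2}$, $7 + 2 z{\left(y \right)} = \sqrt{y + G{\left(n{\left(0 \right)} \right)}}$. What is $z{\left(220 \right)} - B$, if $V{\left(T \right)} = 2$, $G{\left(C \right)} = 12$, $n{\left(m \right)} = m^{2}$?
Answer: $- \frac{22479}{2} + \sqrt{58} \approx -11232.0$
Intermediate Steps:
$z{\left(y \right)} = - \frac{7}{2} + \frac{\sqrt{12 + y}}{2}$ ($z{\left(y \right)} = - \frac{7}{2} + \frac{\sqrt{y + 12}}{2} = - \frac{7}{2} + \frac{\sqrt{12 + y}}{2}$)
$B = 11236$ ($B = \left(2 - 108\right)^{2} = \left(-106\right)^{2} = 11236$)
$z{\left(220 \right)} - B = \left(- \frac{7}{2} + \frac{\sqrt{12 + 220}}{2}\right) - 11236 = \left(- \frac{7}{2} + \frac{\sqrt{232}}{2}\right) - 11236 = \left(- \frac{7}{2} + \frac{2 \sqrt{58}}{2}\right) - 11236 = \left(- \frac{7}{2} + \sqrt{58}\right) - 11236 = - \frac{22479}{2} + \sqrt{58}$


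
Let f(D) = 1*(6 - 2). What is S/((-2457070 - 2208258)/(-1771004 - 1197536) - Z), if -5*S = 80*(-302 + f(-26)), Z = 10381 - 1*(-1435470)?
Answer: -3538499680/1073015465553 ≈ -0.0032977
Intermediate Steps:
Z = 1445851 (Z = 10381 + 1435470 = 1445851)
f(D) = 4 (f(D) = 1*4 = 4)
S = 4768 (S = -16*(-302 + 4) = -16*(-298) = -⅕*(-23840) = 4768)
S/((-2457070 - 2208258)/(-1771004 - 1197536) - Z) = 4768/((-2457070 - 2208258)/(-1771004 - 1197536) - 1*1445851) = 4768/(-4665328/(-2968540) - 1445851) = 4768/(-4665328*(-1/2968540) - 1445851) = 4768/(1166332/742135 - 1445851) = 4768/(-1073015465553/742135) = 4768*(-742135/1073015465553) = -3538499680/1073015465553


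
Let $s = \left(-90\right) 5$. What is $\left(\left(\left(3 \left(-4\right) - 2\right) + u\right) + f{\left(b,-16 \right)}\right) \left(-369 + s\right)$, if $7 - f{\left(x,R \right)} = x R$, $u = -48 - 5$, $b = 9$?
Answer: $-68796$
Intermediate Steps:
$u = -53$ ($u = -48 - 5 = -53$)
$f{\left(x,R \right)} = 7 - R x$ ($f{\left(x,R \right)} = 7 - x R = 7 - R x$)
$s = -450$
$\left(\left(\left(3 \left(-4\right) - 2\right) + u\right) + f{\left(b,-16 \right)}\right) \left(-369 + s\right) = \left(\left(\left(3 \left(-4\right) - 2\right) - 53\right) - \left(-7 - 144\right)\right) \left(-369 - 450\right) = \left(\left(\left(-12 - 2\right) - 53\right) + \left(7 + 144\right)\right) \left(-819\right) = \left(\left(-14 - 53\right) + 151\right) \left(-819\right) = \left(-67 + 151\right) \left(-819\right) = 84 \left(-819\right) = -68796$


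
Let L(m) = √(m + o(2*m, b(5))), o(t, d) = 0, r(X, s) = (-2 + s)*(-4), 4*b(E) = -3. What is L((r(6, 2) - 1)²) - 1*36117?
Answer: -36116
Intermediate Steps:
b(E) = -¾ (b(E) = (¼)*(-3) = -¾)
r(X, s) = 8 - 4*s
L(m) = √m (L(m) = √(m + 0) = √m)
L((r(6, 2) - 1)²) - 1*36117 = √(((8 - 4*2) - 1)²) - 1*36117 = √(((8 - 8) - 1)²) - 36117 = √((0 - 1)²) - 36117 = √((-1)²) - 36117 = √1 - 36117 = 1 - 36117 = -36116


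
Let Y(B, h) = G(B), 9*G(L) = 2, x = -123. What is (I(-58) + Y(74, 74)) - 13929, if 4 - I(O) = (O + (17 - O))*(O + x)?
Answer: -97630/9 ≈ -10848.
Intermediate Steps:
G(L) = 2/9 (G(L) = (⅑)*2 = 2/9)
Y(B, h) = 2/9
I(O) = 2095 - 17*O (I(O) = 4 - (O + (17 - O))*(O - 123) = 4 - 17*(-123 + O) = 4 - (-2091 + 17*O) = 4 + (2091 - 17*O) = 2095 - 17*O)
(I(-58) + Y(74, 74)) - 13929 = ((2095 - 17*(-58)) + 2/9) - 13929 = ((2095 + 986) + 2/9) - 13929 = (3081 + 2/9) - 13929 = 27731/9 - 13929 = -97630/9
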